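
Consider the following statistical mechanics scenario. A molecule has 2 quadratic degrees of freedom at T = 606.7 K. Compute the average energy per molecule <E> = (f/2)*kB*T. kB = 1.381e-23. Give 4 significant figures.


Step 1: f/2 = 2/2 = 1
Step 2: kB*T = 1.381e-23 * 606.7 = 8.379e-21
Step 3: <E> = 1 * 8.379e-21 = 8.379e-21 J

8.379e-21


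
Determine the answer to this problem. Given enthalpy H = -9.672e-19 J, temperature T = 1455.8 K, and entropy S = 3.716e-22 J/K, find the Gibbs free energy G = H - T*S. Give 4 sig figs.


Step 1: T*S = 1455.8 * 3.716e-22 = 5.41e-19 J
Step 2: G = H - T*S = -9.672e-19 - 5.41e-19
Step 3: G = -1.508e-18 J

-1.508e-18


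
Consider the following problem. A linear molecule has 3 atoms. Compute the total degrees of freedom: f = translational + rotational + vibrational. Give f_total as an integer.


Step 1: Translational DOF = 3
Step 2: Rotational DOF (linear) = 2
Step 3: Vibrational DOF = 3*3 - 5 = 4
Step 4: Total = 3 + 2 + 4 = 9

9


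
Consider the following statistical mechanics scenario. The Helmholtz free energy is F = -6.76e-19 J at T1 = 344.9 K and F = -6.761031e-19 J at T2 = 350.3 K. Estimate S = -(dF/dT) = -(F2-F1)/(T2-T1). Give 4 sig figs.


Step 1: dF = F2 - F1 = -6.761031e-19 - (-6.76e-19) = -1.031e-22 J
Step 2: dT = T2 - T1 = 350.3 - 344.9 = 5.4 K
Step 3: S = -dF/dT = -(-1.031e-22)/5.4 = 1.909e-23 J/K

1.909e-23


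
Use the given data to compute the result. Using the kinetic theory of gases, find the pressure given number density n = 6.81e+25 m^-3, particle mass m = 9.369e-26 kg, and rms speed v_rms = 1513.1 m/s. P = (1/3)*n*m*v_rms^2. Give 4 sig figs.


Step 1: v_rms^2 = 1513.1^2 = 2.289e+06
Step 2: n*m = 6.81e+25*9.369e-26 = 6.38
Step 3: P = (1/3)*6.38*2.289e+06 = 4.869e+06 Pa

4.869e+06


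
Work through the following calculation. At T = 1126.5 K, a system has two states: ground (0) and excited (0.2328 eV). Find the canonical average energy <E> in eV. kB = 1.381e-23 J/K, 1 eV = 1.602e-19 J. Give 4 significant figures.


Step 1: beta*E = 0.2328*1.602e-19/(1.381e-23*1126.5) = 2.397
Step 2: exp(-beta*E) = 0.09096
Step 3: <E> = 0.2328*0.09096/(1+0.09096) = 0.01941 eV

0.01941


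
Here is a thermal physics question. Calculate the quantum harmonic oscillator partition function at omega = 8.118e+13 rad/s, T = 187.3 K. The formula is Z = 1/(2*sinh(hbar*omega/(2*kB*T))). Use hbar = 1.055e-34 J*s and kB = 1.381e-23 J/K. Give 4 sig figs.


Step 1: Compute x = hbar*omega/(kB*T) = 1.055e-34*8.118e+13/(1.381e-23*187.3) = 3.311
Step 2: x/2 = 1.656
Step 3: sinh(x/2) = 2.522
Step 4: Z = 1/(2*2.522) = 0.1982

0.1982


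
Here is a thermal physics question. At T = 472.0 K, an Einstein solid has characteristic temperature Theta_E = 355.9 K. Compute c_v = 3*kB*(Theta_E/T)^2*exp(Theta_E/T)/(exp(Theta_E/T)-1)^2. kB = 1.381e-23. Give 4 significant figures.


Step 1: x = Theta_E/T = 355.9/472.0 = 0.754
Step 2: x^2 = 0.5686
Step 3: exp(x) = 2.126
Step 4: c_v = 3*1.381e-23*0.5686*2.126/(2.126-1)^2 = 3.952e-23

3.952e-23


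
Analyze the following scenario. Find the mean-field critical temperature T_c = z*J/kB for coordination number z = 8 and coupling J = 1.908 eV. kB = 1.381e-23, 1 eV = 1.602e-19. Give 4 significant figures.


Step 1: z*J = 8*1.908 = 15.26 eV
Step 2: Convert to Joules: 15.26*1.602e-19 = 2.445e-18 J
Step 3: T_c = 2.445e-18 / 1.381e-23 = 1.771e+05 K

1.771e+05


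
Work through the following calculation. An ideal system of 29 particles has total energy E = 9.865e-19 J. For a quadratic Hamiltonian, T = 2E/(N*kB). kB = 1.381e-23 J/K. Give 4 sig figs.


Step 1: Numerator = 2*E = 2*9.865e-19 = 1.973e-18 J
Step 2: Denominator = N*kB = 29*1.381e-23 = 4.005e-22
Step 3: T = 1.973e-18 / 4.005e-22 = 4926 K

4926


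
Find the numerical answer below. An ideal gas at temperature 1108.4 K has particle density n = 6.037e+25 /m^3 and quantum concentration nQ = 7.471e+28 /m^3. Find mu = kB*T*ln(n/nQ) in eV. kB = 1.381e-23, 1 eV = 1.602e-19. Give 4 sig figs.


Step 1: n/nQ = 6.037e+25/7.471e+28 = 0.0008081
Step 2: ln(n/nQ) = -7.121
Step 3: mu = kB*T*ln(n/nQ) = 1.531e-20*-7.121 = -1.09e-19 J
Step 4: Convert to eV: -1.09e-19/1.602e-19 = -0.6804 eV

-0.6804


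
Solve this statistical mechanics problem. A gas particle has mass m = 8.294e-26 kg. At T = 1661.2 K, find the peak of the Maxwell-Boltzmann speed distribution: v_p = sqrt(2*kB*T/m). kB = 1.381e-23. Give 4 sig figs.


Step 1: Numerator = 2*kB*T = 2*1.381e-23*1661.2 = 4.588e-20
Step 2: Ratio = 4.588e-20 / 8.294e-26 = 5.532e+05
Step 3: v_p = sqrt(5.532e+05) = 743.8 m/s

743.8


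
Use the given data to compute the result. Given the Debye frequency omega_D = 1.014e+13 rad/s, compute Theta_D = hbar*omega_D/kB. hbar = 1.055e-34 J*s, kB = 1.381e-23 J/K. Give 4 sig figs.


Step 1: hbar*omega_D = 1.055e-34 * 1.014e+13 = 1.07e-21 J
Step 2: Theta_D = 1.07e-21 / 1.381e-23
Step 3: Theta_D = 77.46 K

77.46


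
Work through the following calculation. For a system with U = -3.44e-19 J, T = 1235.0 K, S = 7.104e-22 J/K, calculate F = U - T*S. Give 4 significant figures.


Step 1: T*S = 1235.0 * 7.104e-22 = 8.773e-19 J
Step 2: F = U - T*S = -3.44e-19 - 8.773e-19
Step 3: F = -1.221e-18 J

-1.221e-18


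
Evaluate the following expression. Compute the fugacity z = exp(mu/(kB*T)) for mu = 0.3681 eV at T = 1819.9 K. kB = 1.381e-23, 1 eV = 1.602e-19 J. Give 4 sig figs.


Step 1: Convert mu to Joules: 0.3681*1.602e-19 = 5.897e-20 J
Step 2: kB*T = 1.381e-23*1819.9 = 2.513e-20 J
Step 3: mu/(kB*T) = 2.346
Step 4: z = exp(2.346) = 10.45

10.45


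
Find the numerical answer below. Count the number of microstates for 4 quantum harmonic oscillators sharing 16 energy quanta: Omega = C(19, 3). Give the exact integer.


Step 1: Use binomial coefficient C(19, 3)
Step 2: Numerator = 19! / 16!
Step 3: Denominator = 3!
Step 4: Omega = 969

969


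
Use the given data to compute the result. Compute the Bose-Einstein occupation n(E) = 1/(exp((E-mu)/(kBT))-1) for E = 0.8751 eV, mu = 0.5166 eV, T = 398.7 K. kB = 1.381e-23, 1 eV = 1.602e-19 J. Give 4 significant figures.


Step 1: (E - mu) = 0.3585 eV
Step 2: x = (E-mu)*eV/(kB*T) = 0.3585*1.602e-19/(1.381e-23*398.7) = 10.43
Step 3: exp(x) = 3.388e+04
Step 4: n = 1/(exp(x)-1) = 2.951e-05

2.951e-05


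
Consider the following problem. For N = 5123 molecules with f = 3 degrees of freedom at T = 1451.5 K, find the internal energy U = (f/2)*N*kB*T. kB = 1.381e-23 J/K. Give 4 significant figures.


Step 1: f/2 = 3/2 = 1.5
Step 2: N*kB*T = 5123*1.381e-23*1451.5 = 1.027e-16
Step 3: U = 1.5 * 1.027e-16 = 1.54e-16 J

1.54e-16


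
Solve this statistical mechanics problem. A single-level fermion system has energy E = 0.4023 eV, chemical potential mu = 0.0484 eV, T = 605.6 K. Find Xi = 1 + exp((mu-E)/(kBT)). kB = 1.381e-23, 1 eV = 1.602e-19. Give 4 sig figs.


Step 1: (mu - E) = 0.0484 - 0.4023 = -0.3539 eV
Step 2: x = (mu-E)*eV/(kB*T) = -0.3539*1.602e-19/(1.381e-23*605.6) = -6.779
Step 3: exp(x) = 0.001137
Step 4: Xi = 1 + 0.001137 = 1.001

1.001


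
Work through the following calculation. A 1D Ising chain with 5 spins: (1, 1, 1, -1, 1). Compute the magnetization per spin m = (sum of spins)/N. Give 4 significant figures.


Step 1: Count up spins (+1): 4, down spins (-1): 1
Step 2: Total magnetization M = 4 - 1 = 3
Step 3: m = M/N = 3/5 = 0.6

0.6


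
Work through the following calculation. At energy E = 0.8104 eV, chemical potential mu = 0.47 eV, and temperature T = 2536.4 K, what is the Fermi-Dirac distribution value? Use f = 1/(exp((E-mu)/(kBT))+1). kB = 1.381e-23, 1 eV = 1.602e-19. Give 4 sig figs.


Step 1: (E - mu) = 0.8104 - 0.47 = 0.3404 eV
Step 2: Convert: (E-mu)*eV = 5.453e-20 J
Step 3: x = (E-mu)*eV/(kB*T) = 1.557
Step 4: f = 1/(exp(1.557)+1) = 0.1741

0.1741


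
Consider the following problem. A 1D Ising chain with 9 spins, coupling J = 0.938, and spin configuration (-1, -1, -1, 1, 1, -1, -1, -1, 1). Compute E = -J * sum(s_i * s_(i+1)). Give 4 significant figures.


Step 1: Nearest-neighbor products: 1, 1, -1, 1, -1, 1, 1, -1
Step 2: Sum of products = 2
Step 3: E = -0.938 * 2 = -1.876

-1.876


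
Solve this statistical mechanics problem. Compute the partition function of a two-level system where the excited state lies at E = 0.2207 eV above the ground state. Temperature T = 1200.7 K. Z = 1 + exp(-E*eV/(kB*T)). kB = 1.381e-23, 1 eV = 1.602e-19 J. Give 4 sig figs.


Step 1: Compute beta*E = E*eV/(kB*T) = 0.2207*1.602e-19/(1.381e-23*1200.7) = 2.132
Step 2: exp(-beta*E) = exp(-2.132) = 0.1186
Step 3: Z = 1 + 0.1186 = 1.119

1.119


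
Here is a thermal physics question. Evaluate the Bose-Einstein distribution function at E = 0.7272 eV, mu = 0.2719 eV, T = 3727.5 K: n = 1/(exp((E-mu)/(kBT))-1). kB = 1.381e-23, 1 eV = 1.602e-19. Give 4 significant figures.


Step 1: (E - mu) = 0.4553 eV
Step 2: x = (E-mu)*eV/(kB*T) = 0.4553*1.602e-19/(1.381e-23*3727.5) = 1.417
Step 3: exp(x) = 4.124
Step 4: n = 1/(exp(x)-1) = 0.3201

0.3201


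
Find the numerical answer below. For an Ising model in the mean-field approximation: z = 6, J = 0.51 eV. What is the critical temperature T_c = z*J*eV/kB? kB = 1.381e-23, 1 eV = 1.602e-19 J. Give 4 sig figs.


Step 1: z*J = 6*0.51 = 3.06 eV
Step 2: Convert to Joules: 3.06*1.602e-19 = 4.902e-19 J
Step 3: T_c = 4.902e-19 / 1.381e-23 = 3.55e+04 K

3.55e+04


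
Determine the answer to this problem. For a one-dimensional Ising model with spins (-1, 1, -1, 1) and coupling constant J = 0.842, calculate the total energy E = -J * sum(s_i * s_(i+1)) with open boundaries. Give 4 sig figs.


Step 1: Nearest-neighbor products: -1, -1, -1
Step 2: Sum of products = -3
Step 3: E = -0.842 * -3 = 2.526

2.526


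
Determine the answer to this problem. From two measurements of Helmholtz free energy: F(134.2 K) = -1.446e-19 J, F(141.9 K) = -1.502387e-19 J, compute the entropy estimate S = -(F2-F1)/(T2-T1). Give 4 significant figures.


Step 1: dF = F2 - F1 = -1.502387e-19 - (-1.446e-19) = -5.6387e-21 J
Step 2: dT = T2 - T1 = 141.9 - 134.2 = 7.7 K
Step 3: S = -dF/dT = -(-5.6387e-21)/7.7 = 7.323e-22 J/K

7.323e-22


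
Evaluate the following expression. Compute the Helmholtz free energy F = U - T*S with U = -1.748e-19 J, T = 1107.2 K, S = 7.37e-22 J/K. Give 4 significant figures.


Step 1: T*S = 1107.2 * 7.37e-22 = 8.16e-19 J
Step 2: F = U - T*S = -1.748e-19 - 8.16e-19
Step 3: F = -9.908e-19 J

-9.908e-19


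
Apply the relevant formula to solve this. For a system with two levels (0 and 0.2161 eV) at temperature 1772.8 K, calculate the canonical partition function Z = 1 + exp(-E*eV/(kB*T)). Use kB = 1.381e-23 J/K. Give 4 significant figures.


Step 1: Compute beta*E = E*eV/(kB*T) = 0.2161*1.602e-19/(1.381e-23*1772.8) = 1.414
Step 2: exp(-beta*E) = exp(-1.414) = 0.2432
Step 3: Z = 1 + 0.2432 = 1.243

1.243


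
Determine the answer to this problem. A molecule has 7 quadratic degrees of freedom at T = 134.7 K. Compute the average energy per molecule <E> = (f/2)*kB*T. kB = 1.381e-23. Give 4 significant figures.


Step 1: f/2 = 7/2 = 3.5
Step 2: kB*T = 1.381e-23 * 134.7 = 1.86e-21
Step 3: <E> = 3.5 * 1.86e-21 = 6.511e-21 J

6.511e-21


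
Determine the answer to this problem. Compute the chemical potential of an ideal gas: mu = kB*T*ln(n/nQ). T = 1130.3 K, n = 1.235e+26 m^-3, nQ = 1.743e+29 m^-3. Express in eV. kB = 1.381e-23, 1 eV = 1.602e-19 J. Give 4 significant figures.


Step 1: n/nQ = 1.235e+26/1.743e+29 = 0.0007085
Step 2: ln(n/nQ) = -7.252
Step 3: mu = kB*T*ln(n/nQ) = 1.561e-20*-7.252 = -1.132e-19 J
Step 4: Convert to eV: -1.132e-19/1.602e-19 = -0.7066 eV

-0.7066


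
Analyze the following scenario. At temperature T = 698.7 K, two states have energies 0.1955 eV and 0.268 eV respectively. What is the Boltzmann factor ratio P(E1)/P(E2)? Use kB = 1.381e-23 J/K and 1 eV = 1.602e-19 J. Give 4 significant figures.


Step 1: Compute energy difference dE = E1 - E2 = 0.1955 - 0.268 = -0.0725 eV
Step 2: Convert to Joules: dE_J = -0.0725 * 1.602e-19 = -1.161e-20 J
Step 3: Compute exponent = -dE_J / (kB * T) = -(-1.161e-20) / (1.381e-23 * 698.7) = 1.204
Step 4: P(E1)/P(E2) = exp(1.204) = 3.332

3.332


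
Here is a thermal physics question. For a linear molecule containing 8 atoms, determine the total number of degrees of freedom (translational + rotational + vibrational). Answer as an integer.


Step 1: Translational DOF = 3
Step 2: Rotational DOF (linear) = 2
Step 3: Vibrational DOF = 3*8 - 5 = 19
Step 4: Total = 3 + 2 + 19 = 24

24


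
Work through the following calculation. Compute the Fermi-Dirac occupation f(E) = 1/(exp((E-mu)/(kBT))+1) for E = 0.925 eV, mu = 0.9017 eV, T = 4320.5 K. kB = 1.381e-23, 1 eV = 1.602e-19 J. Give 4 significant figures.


Step 1: (E - mu) = 0.925 - 0.9017 = 0.0233 eV
Step 2: Convert: (E-mu)*eV = 3.733e-21 J
Step 3: x = (E-mu)*eV/(kB*T) = 0.06256
Step 4: f = 1/(exp(0.06256)+1) = 0.4844

0.4844


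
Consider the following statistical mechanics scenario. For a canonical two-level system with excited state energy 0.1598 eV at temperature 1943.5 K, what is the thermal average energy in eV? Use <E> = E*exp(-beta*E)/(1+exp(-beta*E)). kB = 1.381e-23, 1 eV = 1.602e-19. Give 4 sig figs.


Step 1: beta*E = 0.1598*1.602e-19/(1.381e-23*1943.5) = 0.9538
Step 2: exp(-beta*E) = 0.3853
Step 3: <E> = 0.1598*0.3853/(1+0.3853) = 0.04444 eV

0.04444


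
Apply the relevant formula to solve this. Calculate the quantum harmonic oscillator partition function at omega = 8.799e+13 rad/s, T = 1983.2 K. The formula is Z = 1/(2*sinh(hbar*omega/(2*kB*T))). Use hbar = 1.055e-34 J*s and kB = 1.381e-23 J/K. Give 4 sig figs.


Step 1: Compute x = hbar*omega/(kB*T) = 1.055e-34*8.799e+13/(1.381e-23*1983.2) = 0.3389
Step 2: x/2 = 0.1695
Step 3: sinh(x/2) = 0.1703
Step 4: Z = 1/(2*0.1703) = 2.936

2.936


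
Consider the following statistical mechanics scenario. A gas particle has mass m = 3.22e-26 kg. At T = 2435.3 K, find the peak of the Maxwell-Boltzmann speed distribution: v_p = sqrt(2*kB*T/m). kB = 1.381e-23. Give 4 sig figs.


Step 1: Numerator = 2*kB*T = 2*1.381e-23*2435.3 = 6.726e-20
Step 2: Ratio = 6.726e-20 / 3.22e-26 = 2.089e+06
Step 3: v_p = sqrt(2.089e+06) = 1445 m/s

1445


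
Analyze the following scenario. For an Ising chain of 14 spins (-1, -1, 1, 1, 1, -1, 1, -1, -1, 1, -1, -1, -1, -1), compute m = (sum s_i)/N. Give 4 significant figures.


Step 1: Count up spins (+1): 5, down spins (-1): 9
Step 2: Total magnetization M = 5 - 9 = -4
Step 3: m = M/N = -4/14 = -0.2857

-0.2857


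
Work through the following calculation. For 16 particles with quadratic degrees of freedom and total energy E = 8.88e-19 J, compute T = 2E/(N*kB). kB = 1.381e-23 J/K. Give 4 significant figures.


Step 1: Numerator = 2*E = 2*8.88e-19 = 1.776e-18 J
Step 2: Denominator = N*kB = 16*1.381e-23 = 2.21e-22
Step 3: T = 1.776e-18 / 2.21e-22 = 8038 K

8038


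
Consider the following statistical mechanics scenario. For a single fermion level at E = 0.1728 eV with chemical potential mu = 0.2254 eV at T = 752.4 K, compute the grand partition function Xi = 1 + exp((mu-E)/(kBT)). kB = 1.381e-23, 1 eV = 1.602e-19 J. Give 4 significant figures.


Step 1: (mu - E) = 0.2254 - 0.1728 = 0.0526 eV
Step 2: x = (mu-E)*eV/(kB*T) = 0.0526*1.602e-19/(1.381e-23*752.4) = 0.811
Step 3: exp(x) = 2.25
Step 4: Xi = 1 + 2.25 = 3.25

3.25


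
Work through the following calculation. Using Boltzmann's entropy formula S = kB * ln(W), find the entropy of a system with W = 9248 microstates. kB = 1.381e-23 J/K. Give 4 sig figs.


Step 1: ln(W) = ln(9248) = 9.132
Step 2: S = kB * ln(W) = 1.381e-23 * 9.132
Step 3: S = 1.261e-22 J/K

1.261e-22


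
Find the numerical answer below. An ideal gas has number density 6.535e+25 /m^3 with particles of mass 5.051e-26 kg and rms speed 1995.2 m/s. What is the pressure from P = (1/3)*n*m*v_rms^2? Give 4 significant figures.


Step 1: v_rms^2 = 1995.2^2 = 3.981e+06
Step 2: n*m = 6.535e+25*5.051e-26 = 3.301
Step 3: P = (1/3)*3.301*3.981e+06 = 4.38e+06 Pa

4.38e+06


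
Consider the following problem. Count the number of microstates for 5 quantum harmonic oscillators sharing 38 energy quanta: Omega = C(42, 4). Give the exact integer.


Step 1: Use binomial coefficient C(42, 4)
Step 2: Numerator = 42! / 38!
Step 3: Denominator = 4!
Step 4: Omega = 111930

111930


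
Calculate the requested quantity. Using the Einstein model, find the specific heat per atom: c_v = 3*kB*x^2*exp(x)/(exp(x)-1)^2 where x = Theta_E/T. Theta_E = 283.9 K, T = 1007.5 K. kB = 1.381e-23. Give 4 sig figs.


Step 1: x = Theta_E/T = 283.9/1007.5 = 0.2818
Step 2: x^2 = 0.0794
Step 3: exp(x) = 1.325
Step 4: c_v = 3*1.381e-23*0.0794*1.325/(1.325-1)^2 = 4.116e-23

4.116e-23


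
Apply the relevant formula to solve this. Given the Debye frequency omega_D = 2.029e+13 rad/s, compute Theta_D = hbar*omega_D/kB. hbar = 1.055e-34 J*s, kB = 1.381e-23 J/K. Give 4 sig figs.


Step 1: hbar*omega_D = 1.055e-34 * 2.029e+13 = 2.141e-21 J
Step 2: Theta_D = 2.141e-21 / 1.381e-23
Step 3: Theta_D = 155 K

155


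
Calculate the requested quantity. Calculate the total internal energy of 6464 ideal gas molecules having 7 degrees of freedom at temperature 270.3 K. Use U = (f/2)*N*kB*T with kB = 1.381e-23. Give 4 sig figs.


Step 1: f/2 = 7/2 = 3.5
Step 2: N*kB*T = 6464*1.381e-23*270.3 = 2.413e-17
Step 3: U = 3.5 * 2.413e-17 = 8.445e-17 J

8.445e-17


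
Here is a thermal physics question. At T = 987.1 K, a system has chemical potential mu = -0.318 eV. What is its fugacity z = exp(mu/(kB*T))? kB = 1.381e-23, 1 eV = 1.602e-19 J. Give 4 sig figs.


Step 1: Convert mu to Joules: -0.318*1.602e-19 = -5.094e-20 J
Step 2: kB*T = 1.381e-23*987.1 = 1.363e-20 J
Step 3: mu/(kB*T) = -3.737
Step 4: z = exp(-3.737) = 0.02382

0.02382


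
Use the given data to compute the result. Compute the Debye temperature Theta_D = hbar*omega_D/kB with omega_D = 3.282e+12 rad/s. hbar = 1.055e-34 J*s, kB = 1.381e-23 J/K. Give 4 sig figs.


Step 1: hbar*omega_D = 1.055e-34 * 3.282e+12 = 3.463e-22 J
Step 2: Theta_D = 3.463e-22 / 1.381e-23
Step 3: Theta_D = 25.07 K

25.07


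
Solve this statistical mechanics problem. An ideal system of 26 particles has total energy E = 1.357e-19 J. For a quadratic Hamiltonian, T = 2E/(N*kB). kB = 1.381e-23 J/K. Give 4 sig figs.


Step 1: Numerator = 2*E = 2*1.357e-19 = 2.714e-19 J
Step 2: Denominator = N*kB = 26*1.381e-23 = 3.591e-22
Step 3: T = 2.714e-19 / 3.591e-22 = 755.9 K

755.9


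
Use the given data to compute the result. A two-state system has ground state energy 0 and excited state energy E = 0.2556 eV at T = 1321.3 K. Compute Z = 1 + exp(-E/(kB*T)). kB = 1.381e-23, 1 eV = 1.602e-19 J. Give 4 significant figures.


Step 1: Compute beta*E = E*eV/(kB*T) = 0.2556*1.602e-19/(1.381e-23*1321.3) = 2.244
Step 2: exp(-beta*E) = exp(-2.244) = 0.106
Step 3: Z = 1 + 0.106 = 1.106

1.106


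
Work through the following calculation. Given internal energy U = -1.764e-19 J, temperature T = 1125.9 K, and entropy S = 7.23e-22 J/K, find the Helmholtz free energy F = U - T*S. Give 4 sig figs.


Step 1: T*S = 1125.9 * 7.23e-22 = 8.14e-19 J
Step 2: F = U - T*S = -1.764e-19 - 8.14e-19
Step 3: F = -9.904e-19 J

-9.904e-19


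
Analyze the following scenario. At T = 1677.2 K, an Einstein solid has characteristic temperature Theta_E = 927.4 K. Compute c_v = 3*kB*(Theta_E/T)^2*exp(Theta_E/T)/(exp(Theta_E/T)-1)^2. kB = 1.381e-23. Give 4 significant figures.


Step 1: x = Theta_E/T = 927.4/1677.2 = 0.5529
Step 2: x^2 = 0.3057
Step 3: exp(x) = 1.738
Step 4: c_v = 3*1.381e-23*0.3057*1.738/(1.738-1)^2 = 4.039e-23

4.039e-23


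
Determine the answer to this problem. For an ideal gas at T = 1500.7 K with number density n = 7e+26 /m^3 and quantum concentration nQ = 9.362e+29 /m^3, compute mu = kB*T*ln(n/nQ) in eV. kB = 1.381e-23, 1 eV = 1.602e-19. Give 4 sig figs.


Step 1: n/nQ = 7e+26/9.362e+29 = 0.0007477
Step 2: ln(n/nQ) = -7.199
Step 3: mu = kB*T*ln(n/nQ) = 2.072e-20*-7.199 = -1.492e-19 J
Step 4: Convert to eV: -1.492e-19/1.602e-19 = -0.9313 eV

-0.9313


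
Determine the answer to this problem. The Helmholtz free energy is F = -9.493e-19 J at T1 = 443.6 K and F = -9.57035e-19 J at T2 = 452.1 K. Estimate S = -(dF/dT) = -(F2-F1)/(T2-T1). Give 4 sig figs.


Step 1: dF = F2 - F1 = -9.57035e-19 - (-9.493e-19) = -7.735e-21 J
Step 2: dT = T2 - T1 = 452.1 - 443.6 = 8.5 K
Step 3: S = -dF/dT = -(-7.735e-21)/8.5 = 9.1e-22 J/K

9.1e-22


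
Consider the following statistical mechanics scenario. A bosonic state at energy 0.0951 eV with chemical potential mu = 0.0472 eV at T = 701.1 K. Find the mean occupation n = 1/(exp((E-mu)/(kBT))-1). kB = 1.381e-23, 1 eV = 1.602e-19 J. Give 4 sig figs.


Step 1: (E - mu) = 0.0479 eV
Step 2: x = (E-mu)*eV/(kB*T) = 0.0479*1.602e-19/(1.381e-23*701.1) = 0.7925
Step 3: exp(x) = 2.209
Step 4: n = 1/(exp(x)-1) = 0.8271

0.8271


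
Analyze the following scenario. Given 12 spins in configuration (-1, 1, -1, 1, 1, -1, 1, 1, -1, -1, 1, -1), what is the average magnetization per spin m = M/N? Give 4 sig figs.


Step 1: Count up spins (+1): 6, down spins (-1): 6
Step 2: Total magnetization M = 6 - 6 = 0
Step 3: m = M/N = 0/12 = 0

0


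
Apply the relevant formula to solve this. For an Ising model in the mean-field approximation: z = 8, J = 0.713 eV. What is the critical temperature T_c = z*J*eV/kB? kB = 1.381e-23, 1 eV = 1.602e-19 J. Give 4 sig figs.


Step 1: z*J = 8*0.713 = 5.704 eV
Step 2: Convert to Joules: 5.704*1.602e-19 = 9.138e-19 J
Step 3: T_c = 9.138e-19 / 1.381e-23 = 6.617e+04 K

6.617e+04


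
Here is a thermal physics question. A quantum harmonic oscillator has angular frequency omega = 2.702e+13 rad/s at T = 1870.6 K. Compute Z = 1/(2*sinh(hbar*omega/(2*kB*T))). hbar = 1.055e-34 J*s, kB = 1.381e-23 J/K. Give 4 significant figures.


Step 1: Compute x = hbar*omega/(kB*T) = 1.055e-34*2.702e+13/(1.381e-23*1870.6) = 0.1103
Step 2: x/2 = 0.05517
Step 3: sinh(x/2) = 0.0552
Step 4: Z = 1/(2*0.0552) = 9.058

9.058


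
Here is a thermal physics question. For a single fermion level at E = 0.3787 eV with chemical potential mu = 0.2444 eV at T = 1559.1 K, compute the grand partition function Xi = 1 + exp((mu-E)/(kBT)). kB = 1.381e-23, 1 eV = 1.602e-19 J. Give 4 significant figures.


Step 1: (mu - E) = 0.2444 - 0.3787 = -0.1343 eV
Step 2: x = (mu-E)*eV/(kB*T) = -0.1343*1.602e-19/(1.381e-23*1559.1) = -0.9992
Step 3: exp(x) = 0.3682
Step 4: Xi = 1 + 0.3682 = 1.368

1.368


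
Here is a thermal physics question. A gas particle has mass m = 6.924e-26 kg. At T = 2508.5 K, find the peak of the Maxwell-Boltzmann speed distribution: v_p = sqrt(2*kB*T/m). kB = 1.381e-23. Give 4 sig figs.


Step 1: Numerator = 2*kB*T = 2*1.381e-23*2508.5 = 6.928e-20
Step 2: Ratio = 6.928e-20 / 6.924e-26 = 1.001e+06
Step 3: v_p = sqrt(1.001e+06) = 1000 m/s

1000


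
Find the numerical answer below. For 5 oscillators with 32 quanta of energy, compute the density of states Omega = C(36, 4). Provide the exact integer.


Step 1: Use binomial coefficient C(36, 4)
Step 2: Numerator = 36! / 32!
Step 3: Denominator = 4!
Step 4: Omega = 58905

58905


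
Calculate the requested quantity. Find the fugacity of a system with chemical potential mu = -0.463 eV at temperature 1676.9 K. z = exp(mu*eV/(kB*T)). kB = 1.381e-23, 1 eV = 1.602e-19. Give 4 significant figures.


Step 1: Convert mu to Joules: -0.463*1.602e-19 = -7.417e-20 J
Step 2: kB*T = 1.381e-23*1676.9 = 2.316e-20 J
Step 3: mu/(kB*T) = -3.203
Step 4: z = exp(-3.203) = 0.04064

0.04064


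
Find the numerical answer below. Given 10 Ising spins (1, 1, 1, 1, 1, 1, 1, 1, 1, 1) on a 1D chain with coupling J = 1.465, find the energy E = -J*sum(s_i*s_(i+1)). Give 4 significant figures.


Step 1: Nearest-neighbor products: 1, 1, 1, 1, 1, 1, 1, 1, 1
Step 2: Sum of products = 9
Step 3: E = -1.465 * 9 = -13.19

-13.19


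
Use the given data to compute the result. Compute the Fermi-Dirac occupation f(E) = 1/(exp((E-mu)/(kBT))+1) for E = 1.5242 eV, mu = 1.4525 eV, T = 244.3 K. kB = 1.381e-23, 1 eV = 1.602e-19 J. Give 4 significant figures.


Step 1: (E - mu) = 1.5242 - 1.4525 = 0.0717 eV
Step 2: Convert: (E-mu)*eV = 1.149e-20 J
Step 3: x = (E-mu)*eV/(kB*T) = 3.405
Step 4: f = 1/(exp(3.405)+1) = 0.03215

0.03215


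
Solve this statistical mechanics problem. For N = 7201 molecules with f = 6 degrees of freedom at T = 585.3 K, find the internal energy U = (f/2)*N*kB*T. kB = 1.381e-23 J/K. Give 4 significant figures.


Step 1: f/2 = 6/2 = 3.0
Step 2: N*kB*T = 7201*1.381e-23*585.3 = 5.821e-17
Step 3: U = 3.0 * 5.821e-17 = 1.746e-16 J

1.746e-16


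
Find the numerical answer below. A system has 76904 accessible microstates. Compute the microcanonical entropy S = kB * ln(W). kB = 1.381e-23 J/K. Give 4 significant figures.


Step 1: ln(W) = ln(76904) = 11.25
Step 2: S = kB * ln(W) = 1.381e-23 * 11.25
Step 3: S = 1.554e-22 J/K

1.554e-22


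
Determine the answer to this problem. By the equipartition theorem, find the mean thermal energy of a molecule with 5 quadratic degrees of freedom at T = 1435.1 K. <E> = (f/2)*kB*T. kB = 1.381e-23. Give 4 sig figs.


Step 1: f/2 = 5/2 = 2.5
Step 2: kB*T = 1.381e-23 * 1435.1 = 1.982e-20
Step 3: <E> = 2.5 * 1.982e-20 = 4.955e-20 J

4.955e-20


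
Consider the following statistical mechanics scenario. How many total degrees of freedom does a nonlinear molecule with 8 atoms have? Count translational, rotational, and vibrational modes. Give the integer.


Step 1: Translational DOF = 3
Step 2: Rotational DOF (nonlinear) = 3
Step 3: Vibrational DOF = 3*8 - 6 = 18
Step 4: Total = 3 + 3 + 18 = 24

24


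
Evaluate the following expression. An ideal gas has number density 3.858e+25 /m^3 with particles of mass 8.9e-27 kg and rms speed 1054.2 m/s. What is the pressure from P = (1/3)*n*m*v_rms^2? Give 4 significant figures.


Step 1: v_rms^2 = 1054.2^2 = 1.111e+06
Step 2: n*m = 3.858e+25*8.9e-27 = 0.3434
Step 3: P = (1/3)*0.3434*1.111e+06 = 1.272e+05 Pa

1.272e+05


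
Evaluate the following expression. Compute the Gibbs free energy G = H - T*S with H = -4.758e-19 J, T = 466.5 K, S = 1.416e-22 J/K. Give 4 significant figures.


Step 1: T*S = 466.5 * 1.416e-22 = 6.606e-20 J
Step 2: G = H - T*S = -4.758e-19 - 6.606e-20
Step 3: G = -5.419e-19 J

-5.419e-19


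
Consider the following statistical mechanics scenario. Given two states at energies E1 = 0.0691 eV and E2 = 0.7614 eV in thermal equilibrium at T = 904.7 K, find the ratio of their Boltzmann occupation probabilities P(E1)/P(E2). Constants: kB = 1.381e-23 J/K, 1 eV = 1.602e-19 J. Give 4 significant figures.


Step 1: Compute energy difference dE = E1 - E2 = 0.0691 - 0.7614 = -0.6923 eV
Step 2: Convert to Joules: dE_J = -0.6923 * 1.602e-19 = -1.109e-19 J
Step 3: Compute exponent = -dE_J / (kB * T) = -(-1.109e-19) / (1.381e-23 * 904.7) = 8.877
Step 4: P(E1)/P(E2) = exp(8.877) = 7164

7164


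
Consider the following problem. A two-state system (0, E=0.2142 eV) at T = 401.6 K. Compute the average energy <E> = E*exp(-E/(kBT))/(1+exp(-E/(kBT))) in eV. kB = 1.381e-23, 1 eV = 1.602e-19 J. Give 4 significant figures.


Step 1: beta*E = 0.2142*1.602e-19/(1.381e-23*401.6) = 6.187
Step 2: exp(-beta*E) = 0.002056
Step 3: <E> = 0.2142*0.002056/(1+0.002056) = 0.0004394 eV

0.0004394


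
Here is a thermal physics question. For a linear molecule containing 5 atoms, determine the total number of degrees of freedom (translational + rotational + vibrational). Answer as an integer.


Step 1: Translational DOF = 3
Step 2: Rotational DOF (linear) = 2
Step 3: Vibrational DOF = 3*5 - 5 = 10
Step 4: Total = 3 + 2 + 10 = 15

15


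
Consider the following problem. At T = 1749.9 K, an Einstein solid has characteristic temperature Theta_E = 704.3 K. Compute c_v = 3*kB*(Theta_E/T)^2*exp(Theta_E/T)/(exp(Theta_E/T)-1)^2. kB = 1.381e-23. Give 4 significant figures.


Step 1: x = Theta_E/T = 704.3/1749.9 = 0.4025
Step 2: x^2 = 0.162
Step 3: exp(x) = 1.496
Step 4: c_v = 3*1.381e-23*0.162*1.496/(1.496-1)^2 = 4.088e-23

4.088e-23


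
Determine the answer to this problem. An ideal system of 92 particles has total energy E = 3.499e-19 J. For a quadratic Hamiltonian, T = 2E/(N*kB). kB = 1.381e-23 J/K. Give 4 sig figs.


Step 1: Numerator = 2*E = 2*3.499e-19 = 6.998e-19 J
Step 2: Denominator = N*kB = 92*1.381e-23 = 1.271e-21
Step 3: T = 6.998e-19 / 1.271e-21 = 550.8 K

550.8


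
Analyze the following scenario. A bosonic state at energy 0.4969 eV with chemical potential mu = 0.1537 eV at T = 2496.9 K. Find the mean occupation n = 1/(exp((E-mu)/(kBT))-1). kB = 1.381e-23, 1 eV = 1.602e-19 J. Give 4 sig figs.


Step 1: (E - mu) = 0.3432 eV
Step 2: x = (E-mu)*eV/(kB*T) = 0.3432*1.602e-19/(1.381e-23*2496.9) = 1.594
Step 3: exp(x) = 4.926
Step 4: n = 1/(exp(x)-1) = 0.2547

0.2547


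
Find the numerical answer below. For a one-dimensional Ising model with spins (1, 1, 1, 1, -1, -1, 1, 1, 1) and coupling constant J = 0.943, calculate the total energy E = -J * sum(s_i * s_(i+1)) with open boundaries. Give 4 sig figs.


Step 1: Nearest-neighbor products: 1, 1, 1, -1, 1, -1, 1, 1
Step 2: Sum of products = 4
Step 3: E = -0.943 * 4 = -3.772

-3.772


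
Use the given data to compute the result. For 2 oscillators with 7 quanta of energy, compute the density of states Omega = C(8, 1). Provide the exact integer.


Step 1: Use binomial coefficient C(8, 1)
Step 2: Numerator = 8! / 7!
Step 3: Denominator = 1!
Step 4: Omega = 8

8


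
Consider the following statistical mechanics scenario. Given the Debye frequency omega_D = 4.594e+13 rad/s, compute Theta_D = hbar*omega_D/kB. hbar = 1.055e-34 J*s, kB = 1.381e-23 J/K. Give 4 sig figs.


Step 1: hbar*omega_D = 1.055e-34 * 4.594e+13 = 4.847e-21 J
Step 2: Theta_D = 4.847e-21 / 1.381e-23
Step 3: Theta_D = 351 K

351


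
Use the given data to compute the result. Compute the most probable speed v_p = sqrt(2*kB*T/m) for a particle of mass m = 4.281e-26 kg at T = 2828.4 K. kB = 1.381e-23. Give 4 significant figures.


Step 1: Numerator = 2*kB*T = 2*1.381e-23*2828.4 = 7.812e-20
Step 2: Ratio = 7.812e-20 / 4.281e-26 = 1.825e+06
Step 3: v_p = sqrt(1.825e+06) = 1351 m/s

1351


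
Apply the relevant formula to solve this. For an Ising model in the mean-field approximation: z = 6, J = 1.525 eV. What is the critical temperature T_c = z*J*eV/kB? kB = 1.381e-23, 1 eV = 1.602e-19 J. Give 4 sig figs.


Step 1: z*J = 6*1.525 = 9.15 eV
Step 2: Convert to Joules: 9.15*1.602e-19 = 1.466e-18 J
Step 3: T_c = 1.466e-18 / 1.381e-23 = 1.061e+05 K

1.061e+05


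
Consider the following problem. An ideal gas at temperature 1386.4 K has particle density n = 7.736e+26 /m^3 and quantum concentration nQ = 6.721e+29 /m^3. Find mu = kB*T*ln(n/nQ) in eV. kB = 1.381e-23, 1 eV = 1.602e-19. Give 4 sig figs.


Step 1: n/nQ = 7.736e+26/6.721e+29 = 0.001151
Step 2: ln(n/nQ) = -6.767
Step 3: mu = kB*T*ln(n/nQ) = 1.915e-20*-6.767 = -1.296e-19 J
Step 4: Convert to eV: -1.296e-19/1.602e-19 = -0.8088 eV

-0.8088


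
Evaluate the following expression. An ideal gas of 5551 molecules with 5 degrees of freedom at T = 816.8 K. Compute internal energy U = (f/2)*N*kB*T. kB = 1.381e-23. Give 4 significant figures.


Step 1: f/2 = 5/2 = 2.5
Step 2: N*kB*T = 5551*1.381e-23*816.8 = 6.262e-17
Step 3: U = 2.5 * 6.262e-17 = 1.565e-16 J

1.565e-16


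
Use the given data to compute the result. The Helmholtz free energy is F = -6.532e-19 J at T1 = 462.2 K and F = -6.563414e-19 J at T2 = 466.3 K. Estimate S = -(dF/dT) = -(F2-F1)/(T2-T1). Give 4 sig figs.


Step 1: dF = F2 - F1 = -6.563414e-19 - (-6.532e-19) = -3.1414e-21 J
Step 2: dT = T2 - T1 = 466.3 - 462.2 = 4.1 K
Step 3: S = -dF/dT = -(-3.1414e-21)/4.1 = 7.662e-22 J/K

7.662e-22


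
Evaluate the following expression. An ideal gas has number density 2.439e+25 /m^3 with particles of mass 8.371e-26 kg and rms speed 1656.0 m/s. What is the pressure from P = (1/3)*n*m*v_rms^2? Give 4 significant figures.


Step 1: v_rms^2 = 1656.0^2 = 2.742e+06
Step 2: n*m = 2.439e+25*8.371e-26 = 2.042
Step 3: P = (1/3)*2.042*2.742e+06 = 1.866e+06 Pa

1.866e+06


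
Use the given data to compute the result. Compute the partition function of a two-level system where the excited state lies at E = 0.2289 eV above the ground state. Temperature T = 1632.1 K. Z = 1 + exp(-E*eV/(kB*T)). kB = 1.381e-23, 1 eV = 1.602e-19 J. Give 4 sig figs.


Step 1: Compute beta*E = E*eV/(kB*T) = 0.2289*1.602e-19/(1.381e-23*1632.1) = 1.627
Step 2: exp(-beta*E) = exp(-1.627) = 0.1965
Step 3: Z = 1 + 0.1965 = 1.197

1.197


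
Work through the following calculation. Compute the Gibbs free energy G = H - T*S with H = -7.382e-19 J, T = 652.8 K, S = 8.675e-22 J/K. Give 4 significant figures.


Step 1: T*S = 652.8 * 8.675e-22 = 5.663e-19 J
Step 2: G = H - T*S = -7.382e-19 - 5.663e-19
Step 3: G = -1.305e-18 J

-1.305e-18


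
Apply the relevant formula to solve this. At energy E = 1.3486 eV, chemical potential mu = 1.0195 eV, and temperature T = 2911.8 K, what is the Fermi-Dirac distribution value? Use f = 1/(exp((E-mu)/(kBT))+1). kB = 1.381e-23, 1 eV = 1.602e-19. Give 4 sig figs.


Step 1: (E - mu) = 1.3486 - 1.0195 = 0.3291 eV
Step 2: Convert: (E-mu)*eV = 5.272e-20 J
Step 3: x = (E-mu)*eV/(kB*T) = 1.311
Step 4: f = 1/(exp(1.311)+1) = 0.2123

0.2123


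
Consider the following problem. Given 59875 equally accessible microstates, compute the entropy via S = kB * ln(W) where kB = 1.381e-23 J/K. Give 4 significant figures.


Step 1: ln(W) = ln(59875) = 11
Step 2: S = kB * ln(W) = 1.381e-23 * 11
Step 3: S = 1.519e-22 J/K

1.519e-22


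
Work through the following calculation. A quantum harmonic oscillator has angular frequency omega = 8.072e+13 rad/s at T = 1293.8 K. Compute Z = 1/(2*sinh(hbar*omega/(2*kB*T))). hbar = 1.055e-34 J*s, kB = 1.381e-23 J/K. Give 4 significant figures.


Step 1: Compute x = hbar*omega/(kB*T) = 1.055e-34*8.072e+13/(1.381e-23*1293.8) = 0.4766
Step 2: x/2 = 0.2383
Step 3: sinh(x/2) = 0.2406
Step 4: Z = 1/(2*0.2406) = 2.078

2.078


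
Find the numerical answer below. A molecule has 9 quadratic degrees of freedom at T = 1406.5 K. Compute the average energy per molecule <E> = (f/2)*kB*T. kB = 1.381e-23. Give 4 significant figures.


Step 1: f/2 = 9/2 = 4.5
Step 2: kB*T = 1.381e-23 * 1406.5 = 1.942e-20
Step 3: <E> = 4.5 * 1.942e-20 = 8.741e-20 J

8.741e-20


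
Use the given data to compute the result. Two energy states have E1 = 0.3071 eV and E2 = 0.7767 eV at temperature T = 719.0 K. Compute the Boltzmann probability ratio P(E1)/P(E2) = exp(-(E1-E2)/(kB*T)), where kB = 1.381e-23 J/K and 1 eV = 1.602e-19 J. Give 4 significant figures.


Step 1: Compute energy difference dE = E1 - E2 = 0.3071 - 0.7767 = -0.4696 eV
Step 2: Convert to Joules: dE_J = -0.4696 * 1.602e-19 = -7.523e-20 J
Step 3: Compute exponent = -dE_J / (kB * T) = -(-7.523e-20) / (1.381e-23 * 719.0) = 7.576
Step 4: P(E1)/P(E2) = exp(7.576) = 1952

1952


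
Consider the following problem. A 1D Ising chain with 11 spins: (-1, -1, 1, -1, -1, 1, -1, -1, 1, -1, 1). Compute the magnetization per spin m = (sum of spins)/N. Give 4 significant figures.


Step 1: Count up spins (+1): 4, down spins (-1): 7
Step 2: Total magnetization M = 4 - 7 = -3
Step 3: m = M/N = -3/11 = -0.2727

-0.2727


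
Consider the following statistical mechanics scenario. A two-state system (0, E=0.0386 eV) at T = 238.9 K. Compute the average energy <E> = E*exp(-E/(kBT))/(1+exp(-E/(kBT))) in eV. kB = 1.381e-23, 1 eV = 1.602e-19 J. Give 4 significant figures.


Step 1: beta*E = 0.0386*1.602e-19/(1.381e-23*238.9) = 1.874
Step 2: exp(-beta*E) = 0.1535
Step 3: <E> = 0.0386*0.1535/(1+0.1535) = 0.005136 eV

0.005136


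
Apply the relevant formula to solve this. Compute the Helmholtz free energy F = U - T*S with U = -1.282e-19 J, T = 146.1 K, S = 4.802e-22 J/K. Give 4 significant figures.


Step 1: T*S = 146.1 * 4.802e-22 = 7.016e-20 J
Step 2: F = U - T*S = -1.282e-19 - 7.016e-20
Step 3: F = -1.984e-19 J

-1.984e-19


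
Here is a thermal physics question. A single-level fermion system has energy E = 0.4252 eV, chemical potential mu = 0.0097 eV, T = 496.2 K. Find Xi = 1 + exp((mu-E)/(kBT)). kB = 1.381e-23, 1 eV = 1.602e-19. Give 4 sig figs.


Step 1: (mu - E) = 0.0097 - 0.4252 = -0.4155 eV
Step 2: x = (mu-E)*eV/(kB*T) = -0.4155*1.602e-19/(1.381e-23*496.2) = -9.714
Step 3: exp(x) = 6.045e-05
Step 4: Xi = 1 + 6.045e-05 = 1

1


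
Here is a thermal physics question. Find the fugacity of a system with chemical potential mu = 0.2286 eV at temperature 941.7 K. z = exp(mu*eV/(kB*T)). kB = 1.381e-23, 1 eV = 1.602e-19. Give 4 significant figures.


Step 1: Convert mu to Joules: 0.2286*1.602e-19 = 3.662e-20 J
Step 2: kB*T = 1.381e-23*941.7 = 1.3e-20 J
Step 3: mu/(kB*T) = 2.816
Step 4: z = exp(2.816) = 16.71

16.71


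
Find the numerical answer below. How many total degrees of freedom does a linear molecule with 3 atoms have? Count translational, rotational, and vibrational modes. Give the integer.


Step 1: Translational DOF = 3
Step 2: Rotational DOF (linear) = 2
Step 3: Vibrational DOF = 3*3 - 5 = 4
Step 4: Total = 3 + 2 + 4 = 9

9


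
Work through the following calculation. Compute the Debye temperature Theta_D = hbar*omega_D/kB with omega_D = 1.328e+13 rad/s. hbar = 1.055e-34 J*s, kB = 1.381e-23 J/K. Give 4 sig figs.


Step 1: hbar*omega_D = 1.055e-34 * 1.328e+13 = 1.401e-21 J
Step 2: Theta_D = 1.401e-21 / 1.381e-23
Step 3: Theta_D = 101.5 K

101.5


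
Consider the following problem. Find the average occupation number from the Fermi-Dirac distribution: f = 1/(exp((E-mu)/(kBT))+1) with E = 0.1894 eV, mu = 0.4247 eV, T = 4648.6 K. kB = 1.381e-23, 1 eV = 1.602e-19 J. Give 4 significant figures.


Step 1: (E - mu) = 0.1894 - 0.4247 = -0.2353 eV
Step 2: Convert: (E-mu)*eV = -3.77e-20 J
Step 3: x = (E-mu)*eV/(kB*T) = -0.5872
Step 4: f = 1/(exp(-0.5872)+1) = 0.6427

0.6427


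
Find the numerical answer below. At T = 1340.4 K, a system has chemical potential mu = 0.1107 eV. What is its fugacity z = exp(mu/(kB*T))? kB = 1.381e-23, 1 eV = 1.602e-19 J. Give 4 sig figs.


Step 1: Convert mu to Joules: 0.1107*1.602e-19 = 1.773e-20 J
Step 2: kB*T = 1.381e-23*1340.4 = 1.851e-20 J
Step 3: mu/(kB*T) = 0.958
Step 4: z = exp(0.958) = 2.607

2.607


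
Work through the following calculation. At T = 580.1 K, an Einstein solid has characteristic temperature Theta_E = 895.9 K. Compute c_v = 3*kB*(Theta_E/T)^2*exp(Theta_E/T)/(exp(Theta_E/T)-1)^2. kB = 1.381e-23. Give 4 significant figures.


Step 1: x = Theta_E/T = 895.9/580.1 = 1.544
Step 2: x^2 = 2.385
Step 3: exp(x) = 4.685
Step 4: c_v = 3*1.381e-23*2.385*4.685/(4.685-1)^2 = 3.409e-23

3.409e-23


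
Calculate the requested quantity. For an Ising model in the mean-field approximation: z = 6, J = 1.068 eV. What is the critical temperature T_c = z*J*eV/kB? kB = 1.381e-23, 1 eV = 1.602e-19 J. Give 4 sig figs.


Step 1: z*J = 6*1.068 = 6.408 eV
Step 2: Convert to Joules: 6.408*1.602e-19 = 1.027e-18 J
Step 3: T_c = 1.027e-18 / 1.381e-23 = 7.433e+04 K

7.433e+04


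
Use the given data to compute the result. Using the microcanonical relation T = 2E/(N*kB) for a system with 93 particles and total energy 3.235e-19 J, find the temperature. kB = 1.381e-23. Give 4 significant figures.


Step 1: Numerator = 2*E = 2*3.235e-19 = 6.47e-19 J
Step 2: Denominator = N*kB = 93*1.381e-23 = 1.284e-21
Step 3: T = 6.47e-19 / 1.284e-21 = 503.8 K

503.8


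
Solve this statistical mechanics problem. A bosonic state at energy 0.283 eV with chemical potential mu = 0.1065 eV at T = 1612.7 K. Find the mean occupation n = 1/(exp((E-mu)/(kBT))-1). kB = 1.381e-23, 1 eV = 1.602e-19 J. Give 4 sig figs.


Step 1: (E - mu) = 0.1765 eV
Step 2: x = (E-mu)*eV/(kB*T) = 0.1765*1.602e-19/(1.381e-23*1612.7) = 1.27
Step 3: exp(x) = 3.559
Step 4: n = 1/(exp(x)-1) = 0.3907

0.3907


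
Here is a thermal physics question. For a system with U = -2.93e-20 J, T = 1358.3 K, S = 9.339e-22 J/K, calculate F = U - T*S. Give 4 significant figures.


Step 1: T*S = 1358.3 * 9.339e-22 = 1.269e-18 J
Step 2: F = U - T*S = -2.93e-20 - 1.269e-18
Step 3: F = -1.298e-18 J

-1.298e-18
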